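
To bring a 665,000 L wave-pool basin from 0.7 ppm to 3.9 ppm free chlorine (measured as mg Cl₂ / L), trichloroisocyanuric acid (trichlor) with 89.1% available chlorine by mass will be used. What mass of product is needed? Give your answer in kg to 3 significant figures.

2.39 kg

Chlorine deficit: 3.9 − 0.7 = 3.2 ppm = 3.2 mg/L as Cl₂.
Cl₂ equivalent needed: 3.2 mg/L × 665,000 L = 2,128,000 mg = 2128 g.
Product at 89.1% available chlorine: 2128 / 0.891 = 2388 g.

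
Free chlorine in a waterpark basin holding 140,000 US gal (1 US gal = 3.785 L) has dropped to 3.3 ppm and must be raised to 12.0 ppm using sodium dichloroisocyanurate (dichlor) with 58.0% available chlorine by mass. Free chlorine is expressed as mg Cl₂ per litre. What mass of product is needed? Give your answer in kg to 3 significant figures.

Volume: 140,000 US gal × 3.785 L/gal = 529,900 L.
Chlorine deficit: 12.0 − 3.3 = 8.7 ppm = 8.7 mg/L as Cl₂.
Cl₂ equivalent needed: 8.7 mg/L × 529,900 L = 4,610,000 mg = 4610 g.
Product at 58.0% available chlorine: 4610 / 0.58 = 7949 g.

7.95 kg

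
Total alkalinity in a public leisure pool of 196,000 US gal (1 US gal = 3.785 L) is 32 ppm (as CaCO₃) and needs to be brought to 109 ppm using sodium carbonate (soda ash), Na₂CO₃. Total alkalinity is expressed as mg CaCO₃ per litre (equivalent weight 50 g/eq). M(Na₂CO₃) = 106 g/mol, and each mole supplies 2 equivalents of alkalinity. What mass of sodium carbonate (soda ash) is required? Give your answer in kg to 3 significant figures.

60.6 kg

Volume: 196,000 US gal × 3.785 L/gal = 741,860 L.
Alkalinity to add: (109 − 32) = 77 mg/L as CaCO₃ × 741,860 L = 57,120 g as CaCO₃.
Equivalents: 57,120 g ÷ 50 g/eq = 1142 eq.
Each mole of Na₂CO₃ supplies 2 eq, so 1142 / 2 = 571.2 mol.
Mass: 571.2 mol × 106 g/mol = 60,550 g.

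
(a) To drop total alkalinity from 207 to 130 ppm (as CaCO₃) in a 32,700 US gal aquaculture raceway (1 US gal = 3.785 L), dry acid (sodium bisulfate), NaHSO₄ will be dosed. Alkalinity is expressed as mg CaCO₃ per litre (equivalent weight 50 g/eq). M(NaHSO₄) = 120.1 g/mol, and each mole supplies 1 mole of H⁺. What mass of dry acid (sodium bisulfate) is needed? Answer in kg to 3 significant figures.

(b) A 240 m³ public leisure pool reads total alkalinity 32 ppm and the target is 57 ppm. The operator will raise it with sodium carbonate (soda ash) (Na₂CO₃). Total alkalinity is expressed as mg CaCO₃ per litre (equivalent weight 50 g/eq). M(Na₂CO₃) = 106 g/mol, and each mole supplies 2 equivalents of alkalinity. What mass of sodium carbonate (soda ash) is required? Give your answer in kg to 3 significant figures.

(a) 22.9 kg; (b) 6.36 kg

(a) Volume: 32,700 US gal × 3.785 L/gal = 123,770 L.
(a) Alkalinity to neutralize: (207 − 130) = 77 mg/L as CaCO₃ × 123,770 L = 9530 g as CaCO₃.
(a) Equivalents of H⁺ required: 9530 ÷ 50 g/eq = 190.6 eq = 190.6 mol NaHSO₄.
(a) Mass of NaHSO₄: 190.6 × 120.1 = 22,890 g.

(b) Volume: 240 m³ = 240,000 L.
(b) Alkalinity to add: (57 − 32) = 25 mg/L as CaCO₃ × 240,000 L = 6000 g as CaCO₃.
(b) Equivalents: 6000 g ÷ 50 g/eq = 120 eq.
(b) Each mole of Na₂CO₃ supplies 2 eq, so 120 / 2 = 60 mol.
(b) Mass: 60 mol × 106 g/mol = 6360 g.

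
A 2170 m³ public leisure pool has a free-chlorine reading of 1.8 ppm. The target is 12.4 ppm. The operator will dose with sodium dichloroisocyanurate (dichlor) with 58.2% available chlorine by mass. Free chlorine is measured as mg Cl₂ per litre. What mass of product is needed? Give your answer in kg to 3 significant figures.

39.5 kg

Volume: 2170 m³ = 2,170,000 L.
Chlorine deficit: 12.4 − 1.8 = 10.6 ppm = 10.6 mg/L as Cl₂.
Cl₂ equivalent needed: 10.6 mg/L × 2,170,000 L = 23,000,000 mg = 23,000 g.
Product at 58.2% available chlorine: 23,000 / 0.582 = 39,520 g.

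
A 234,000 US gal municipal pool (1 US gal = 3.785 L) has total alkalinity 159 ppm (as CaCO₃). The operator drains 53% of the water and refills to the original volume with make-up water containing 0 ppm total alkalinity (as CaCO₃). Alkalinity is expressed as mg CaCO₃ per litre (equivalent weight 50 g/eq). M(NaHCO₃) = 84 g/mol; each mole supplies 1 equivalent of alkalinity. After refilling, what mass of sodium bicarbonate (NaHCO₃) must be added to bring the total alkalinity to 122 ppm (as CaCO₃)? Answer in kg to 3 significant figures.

Volume: 234,000 US gal × 3.785 L/gal = 885,690 L.
After draining 53% and refilling: 159 × 0.47 + 0 × 0.53 = 74.73 ppm.
Deficit to target: 122 − 74.73 = 47.27 mg/L.
As CaCO₃: 47.27 mg/L × 885,690 L = 41,870 g; ÷ 50 g/eq ÷ 1 = 837.3 mol NaHCO₃.
Mass: 837.3 × 84 = 70,340 g.

70.3 kg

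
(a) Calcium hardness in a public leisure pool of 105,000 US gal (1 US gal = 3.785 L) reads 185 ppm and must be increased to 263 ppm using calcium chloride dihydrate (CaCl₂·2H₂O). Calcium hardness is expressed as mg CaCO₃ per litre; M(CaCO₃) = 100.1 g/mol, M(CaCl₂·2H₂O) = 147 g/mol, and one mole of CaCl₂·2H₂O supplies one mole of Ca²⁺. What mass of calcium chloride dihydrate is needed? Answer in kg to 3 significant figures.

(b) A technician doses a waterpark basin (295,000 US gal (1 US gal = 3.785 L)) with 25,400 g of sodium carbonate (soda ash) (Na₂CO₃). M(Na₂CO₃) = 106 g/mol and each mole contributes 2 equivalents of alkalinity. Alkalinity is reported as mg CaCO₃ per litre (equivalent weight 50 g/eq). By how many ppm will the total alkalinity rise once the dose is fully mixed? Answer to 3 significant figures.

(a) 45.5 kg; (b) 21.5 ppm

(a) Volume: 105,000 US gal × 3.785 L/gal = 397,425 L.
(a) Hardness to add: (263 − 185) = 78 mg/L as CaCO₃ × 397,425 L = 31,000 g as CaCO₃.
(a) Moles of Ca²⁺ (1 mol Ca²⁺ ≡ 1 mol CaCO₃): 31,000 / 100.1 g/mol = 309.7 mol.
(a) Mass of CaCl₂·2H₂O: 309.7 × 147 = 45,520 g.

(b) Volume: 295,000 US gal × 3.785 L/gal = 1,116,575 L.
(b) Moles of Na₂CO₃: 25,400 g ÷ 106 g/mol = 239.6 mol → 479.2 eq of alkalinity.
(b) As CaCO₃: 479.2 eq × 50 g/eq = 23,960 g.
(b) Rise: 23,960 g / 1,116,575 L × 1000 = 21.46 mg/L.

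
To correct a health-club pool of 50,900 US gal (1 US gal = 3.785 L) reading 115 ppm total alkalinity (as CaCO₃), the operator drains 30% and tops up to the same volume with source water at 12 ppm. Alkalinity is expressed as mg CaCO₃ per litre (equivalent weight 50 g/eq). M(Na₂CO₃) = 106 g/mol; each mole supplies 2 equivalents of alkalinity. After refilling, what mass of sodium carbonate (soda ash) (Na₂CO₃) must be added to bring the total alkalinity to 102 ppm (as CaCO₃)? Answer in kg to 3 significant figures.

Volume: 50,900 US gal × 3.785 L/gal = 192,656 L.
After draining 30% and refilling: 115 × 0.70 + 12 × 0.30 = 84.1 ppm.
Deficit to target: 102 − 84.1 = 17.9 mg/L.
As CaCO₃: 17.9 mg/L × 192,656 L = 3449 g; ÷ 50 g/eq ÷ 2 = 34.49 mol Na₂CO₃.
Mass: 34.49 × 106 = 3655 g.

3.66 kg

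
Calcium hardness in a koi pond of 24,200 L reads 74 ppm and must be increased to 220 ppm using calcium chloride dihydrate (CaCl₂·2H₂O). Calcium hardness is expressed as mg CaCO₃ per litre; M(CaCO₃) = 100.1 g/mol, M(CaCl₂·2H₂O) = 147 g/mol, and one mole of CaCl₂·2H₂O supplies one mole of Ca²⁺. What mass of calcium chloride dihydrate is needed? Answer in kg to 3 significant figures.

5.19 kg

Hardness to add: (220 − 74) = 146 mg/L as CaCO₃ × 24,200 L = 3533 g as CaCO₃.
Moles of Ca²⁺ (1 mol Ca²⁺ ≡ 1 mol CaCO₃): 3533 / 100.1 g/mol = 35.3 mol.
Mass of CaCl₂·2H₂O: 35.3 × 147 = 5189 g.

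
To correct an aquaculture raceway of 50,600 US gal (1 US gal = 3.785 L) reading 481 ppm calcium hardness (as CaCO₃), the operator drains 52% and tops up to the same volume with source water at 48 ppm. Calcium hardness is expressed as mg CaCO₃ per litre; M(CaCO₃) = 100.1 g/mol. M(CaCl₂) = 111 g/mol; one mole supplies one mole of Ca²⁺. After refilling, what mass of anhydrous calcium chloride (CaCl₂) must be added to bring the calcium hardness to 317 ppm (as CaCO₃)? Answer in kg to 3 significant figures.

Volume: 50,600 US gal × 3.785 L/gal = 191,521 L.
After draining 52% and refilling: 481 × 0.48 + 48 × 0.52 = 255.84 ppm.
Deficit to target: 317 − 255.84 = 61.16 mg/L.
As CaCO₃: 61.16 mg/L × 191,521 L = 11,710 g; ÷ 100.1 = 117 mol Ca²⁺.
Mass: 117 × 111 = 12,990 g.

13.0 kg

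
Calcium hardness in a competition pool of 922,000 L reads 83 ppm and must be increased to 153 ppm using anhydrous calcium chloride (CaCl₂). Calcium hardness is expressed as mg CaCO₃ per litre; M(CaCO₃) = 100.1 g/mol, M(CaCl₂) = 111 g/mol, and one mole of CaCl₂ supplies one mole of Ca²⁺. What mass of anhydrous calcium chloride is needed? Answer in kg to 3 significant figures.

Hardness to add: (153 − 83) = 70 mg/L as CaCO₃ × 922,000 L = 64,540 g as CaCO₃.
Moles of Ca²⁺ (1 mol Ca²⁺ ≡ 1 mol CaCO₃): 64,540 / 100.1 g/mol = 644.8 mol.
Mass of CaCl₂: 644.8 × 111 = 71,570 g.

71.6 kg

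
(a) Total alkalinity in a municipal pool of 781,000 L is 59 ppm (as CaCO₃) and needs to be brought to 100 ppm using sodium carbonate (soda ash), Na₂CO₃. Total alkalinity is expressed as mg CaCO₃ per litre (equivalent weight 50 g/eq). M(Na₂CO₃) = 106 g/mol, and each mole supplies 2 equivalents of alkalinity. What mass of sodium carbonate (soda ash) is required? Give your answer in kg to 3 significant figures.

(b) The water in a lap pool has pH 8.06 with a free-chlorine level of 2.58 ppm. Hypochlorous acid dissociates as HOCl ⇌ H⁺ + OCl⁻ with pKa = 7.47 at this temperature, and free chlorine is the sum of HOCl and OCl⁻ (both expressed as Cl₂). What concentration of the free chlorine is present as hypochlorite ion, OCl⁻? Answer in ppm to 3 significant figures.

(a) 33.9 kg; (b) 2.05 ppm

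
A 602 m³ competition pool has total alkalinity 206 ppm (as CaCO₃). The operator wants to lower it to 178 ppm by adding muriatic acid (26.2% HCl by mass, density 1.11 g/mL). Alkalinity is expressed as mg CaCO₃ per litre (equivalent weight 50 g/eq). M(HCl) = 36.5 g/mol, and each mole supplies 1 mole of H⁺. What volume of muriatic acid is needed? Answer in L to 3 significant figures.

42.3 L

Volume: 602 m³ = 602,000 L.
Alkalinity to neutralize: (206 − 178) = 28 mg/L as CaCO₃ × 602,000 L = 16,860 g as CaCO₃.
Equivalents of H⁺ required: 16,860 ÷ 50 g/eq = 337.1 eq = 337.1 mol HCl.
Mass of HCl: 337.1 × 36.5 = 12,300 g.
Mass of 26.2% solution: 12,300 / 0.262 = 46,970 g.
Volume: 46,970 g ÷ 1.11 g/mL = 42,310 mL.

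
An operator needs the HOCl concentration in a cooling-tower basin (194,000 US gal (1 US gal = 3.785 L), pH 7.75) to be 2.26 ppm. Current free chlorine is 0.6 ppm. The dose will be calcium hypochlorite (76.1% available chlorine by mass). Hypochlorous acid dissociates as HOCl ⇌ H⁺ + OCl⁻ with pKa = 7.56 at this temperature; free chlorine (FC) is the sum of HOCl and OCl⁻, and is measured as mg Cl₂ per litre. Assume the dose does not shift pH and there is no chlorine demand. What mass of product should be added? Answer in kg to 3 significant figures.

Volume: 194,000 US gal × 3.785 L/gal = 734,290 L.
[OCl⁻]/[HOCl] = 10^(pH − pKa) = 10^(7.75 − 7.56) = 1.549; fraction as HOCl = 1/(1 + 1.549) = 0.3923.
Free chlorine required for 2.26 ppm HOCl: 2.26 / 0.3923 = 5.76 ppm.
FC to add: 5.76 − 0.6 = 5.16 mg/L as Cl₂.
Cl₂ equivalent: 5.16 mg/L × 734,290 L = 3789 g.
Product at 76.1% available Cl: 3789 / 0.761 = 4979 g.

4.98 kg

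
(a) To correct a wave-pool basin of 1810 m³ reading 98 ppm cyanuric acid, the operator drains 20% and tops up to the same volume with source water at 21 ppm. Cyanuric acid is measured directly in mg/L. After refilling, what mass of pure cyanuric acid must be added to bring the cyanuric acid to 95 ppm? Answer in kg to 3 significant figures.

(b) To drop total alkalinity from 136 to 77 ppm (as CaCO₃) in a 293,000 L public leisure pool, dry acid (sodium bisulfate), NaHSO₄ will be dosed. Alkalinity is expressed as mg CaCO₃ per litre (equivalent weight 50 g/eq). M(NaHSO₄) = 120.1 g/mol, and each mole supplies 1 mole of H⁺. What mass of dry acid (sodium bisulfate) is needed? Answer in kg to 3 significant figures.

(a) 22.4 kg; (b) 41.5 kg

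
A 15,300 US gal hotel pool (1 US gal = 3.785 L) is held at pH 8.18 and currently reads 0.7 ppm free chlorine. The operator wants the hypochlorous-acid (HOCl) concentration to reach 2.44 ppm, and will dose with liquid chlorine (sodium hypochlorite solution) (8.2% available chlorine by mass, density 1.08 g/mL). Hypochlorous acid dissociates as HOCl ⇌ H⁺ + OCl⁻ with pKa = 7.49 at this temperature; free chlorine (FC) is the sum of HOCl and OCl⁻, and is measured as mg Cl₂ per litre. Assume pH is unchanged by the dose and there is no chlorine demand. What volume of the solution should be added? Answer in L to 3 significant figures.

8.95 L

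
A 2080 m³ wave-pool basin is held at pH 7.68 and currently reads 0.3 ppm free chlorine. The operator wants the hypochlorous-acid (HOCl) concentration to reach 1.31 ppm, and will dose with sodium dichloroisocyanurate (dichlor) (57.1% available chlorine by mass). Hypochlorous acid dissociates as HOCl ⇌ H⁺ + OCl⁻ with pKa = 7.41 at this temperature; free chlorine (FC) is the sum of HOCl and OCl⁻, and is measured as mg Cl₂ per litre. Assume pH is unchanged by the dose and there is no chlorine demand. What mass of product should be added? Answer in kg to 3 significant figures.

12.6 kg

Volume: 2080 m³ = 2,080,000 L.
[OCl⁻]/[HOCl] = 10^(pH − pKa) = 10^(7.68 − 7.41) = 1.862; fraction as HOCl = 1/(1 + 1.862) = 0.3494.
Free chlorine required for 1.31 ppm HOCl: 1.31 / 0.3494 = 3.749 ppm.
FC to add: 3.749 − 0.3 = 3.449 mg/L as Cl₂.
Cl₂ equivalent: 3.449 mg/L × 2,080,000 L = 7175 g.
Product at 57.1% available Cl: 7175 / 0.571 = 12,570 g.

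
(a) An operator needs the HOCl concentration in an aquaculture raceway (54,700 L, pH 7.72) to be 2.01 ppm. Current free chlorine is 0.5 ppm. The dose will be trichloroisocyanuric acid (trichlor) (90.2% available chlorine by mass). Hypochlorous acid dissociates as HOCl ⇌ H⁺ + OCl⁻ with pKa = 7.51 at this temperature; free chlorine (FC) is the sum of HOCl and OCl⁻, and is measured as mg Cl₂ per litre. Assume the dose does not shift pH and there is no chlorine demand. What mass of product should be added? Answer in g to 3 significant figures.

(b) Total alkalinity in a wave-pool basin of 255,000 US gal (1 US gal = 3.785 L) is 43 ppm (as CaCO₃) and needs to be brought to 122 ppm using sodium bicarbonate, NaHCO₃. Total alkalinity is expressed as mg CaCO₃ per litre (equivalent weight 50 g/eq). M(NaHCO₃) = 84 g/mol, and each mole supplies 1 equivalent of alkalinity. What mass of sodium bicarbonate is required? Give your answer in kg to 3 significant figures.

(a) 289 g; (b) 128 kg

(a) [OCl⁻]/[HOCl] = 10^(pH − pKa) = 10^(7.72 − 7.51) = 1.622; fraction as HOCl = 1/(1 + 1.622) = 0.3814.
(a) Free chlorine required for 2.01 ppm HOCl: 2.01 / 0.3814 = 5.27 ppm.
(a) FC to add: 5.27 − 0.5 = 4.77 mg/L as Cl₂.
(a) Cl₂ equivalent: 4.77 mg/L × 54,700 L = 260.9 g.
(a) Product at 90.2% available Cl: 260.9 / 0.902 = 289.3 g.

(b) Volume: 255,000 US gal × 3.785 L/gal = 965,175 L.
(b) Alkalinity to add: (122 − 43) = 79 mg/L as CaCO₃ × 965,175 L = 76,250 g as CaCO₃.
(b) Equivalents: 76,250 g ÷ 50 g/eq = 1525 eq.
(b) NaHCO₃ supplies 1 eq per mole → 1525 mol.
(b) Mass: 1525 mol × 84 g/mol = 128,100 g.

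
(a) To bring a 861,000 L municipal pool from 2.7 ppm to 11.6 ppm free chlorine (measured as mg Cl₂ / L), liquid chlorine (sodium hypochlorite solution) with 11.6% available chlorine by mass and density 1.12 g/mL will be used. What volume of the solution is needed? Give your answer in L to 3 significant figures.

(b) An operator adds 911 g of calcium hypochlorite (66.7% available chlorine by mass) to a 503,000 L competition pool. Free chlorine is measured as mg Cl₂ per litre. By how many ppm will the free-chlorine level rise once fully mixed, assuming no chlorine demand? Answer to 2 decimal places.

(a) 59.0 L; (b) 1.21 ppm

(a) Chlorine deficit: 11.6 − 2.7 = 8.9 ppm = 8.9 mg/L as Cl₂.
(a) Cl₂ equivalent needed: 8.9 mg/L × 861,000 L = 7,663,000 mg = 7663 g.
(a) Product at 11.6% available chlorine: 7663 / 0.116 = 66,060 g.
(a) Volume at density 1.12 g/mL: 66,060 g ÷ 1.12 g/mL = 58,980 mL.

(b) Available chlorine delivered: 911 g × 0.667 = 607.6 g as Cl₂.
(b) Concentration rise: 607.6 g / 503,000 L = 1.208 mg/L = 1.21 ppm.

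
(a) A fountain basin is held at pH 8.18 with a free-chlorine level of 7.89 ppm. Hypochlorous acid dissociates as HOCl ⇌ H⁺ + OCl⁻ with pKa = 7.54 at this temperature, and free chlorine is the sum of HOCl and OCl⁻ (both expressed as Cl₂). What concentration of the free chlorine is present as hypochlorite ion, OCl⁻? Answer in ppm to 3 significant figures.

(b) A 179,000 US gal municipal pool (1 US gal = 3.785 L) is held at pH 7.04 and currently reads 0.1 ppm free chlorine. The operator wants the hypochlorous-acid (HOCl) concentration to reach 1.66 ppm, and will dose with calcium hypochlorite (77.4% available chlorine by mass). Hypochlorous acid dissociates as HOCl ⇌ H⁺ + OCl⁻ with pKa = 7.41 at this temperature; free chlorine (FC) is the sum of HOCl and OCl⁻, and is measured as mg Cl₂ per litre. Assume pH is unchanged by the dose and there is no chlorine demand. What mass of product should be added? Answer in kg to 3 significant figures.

(a) [OCl⁻]/[HOCl] = 10^(pH − pKa) = 10^(8.18 − 7.54) = 10^0.64 = 4.365.
(a) Fraction as HOCl = 1 / (1 + 4.365) = 0.1864.
(a) OCl⁻ = (1 − 0.1864) × 7.89 ppm = 6.419 ppm.

(b) Volume: 179,000 US gal × 3.785 L/gal = 677,515 L.
(b) [OCl⁻]/[HOCl] = 10^(pH − pKa) = 10^(7.04 − 7.41) = 0.4266; fraction as HOCl = 1/(1 + 0.4266) = 0.701.
(b) Free chlorine required for 1.66 ppm HOCl: 1.66 / 0.701 = 2.368 ppm.
(b) FC to add: 2.368 − 0.1 = 2.268 mg/L as Cl₂.
(b) Cl₂ equivalent: 2.268 mg/L × 677,515 L = 1537 g.
(b) Product at 77.4% available Cl: 1537 / 0.774 = 1985 g.

(a) 6.42 ppm; (b) 1.99 kg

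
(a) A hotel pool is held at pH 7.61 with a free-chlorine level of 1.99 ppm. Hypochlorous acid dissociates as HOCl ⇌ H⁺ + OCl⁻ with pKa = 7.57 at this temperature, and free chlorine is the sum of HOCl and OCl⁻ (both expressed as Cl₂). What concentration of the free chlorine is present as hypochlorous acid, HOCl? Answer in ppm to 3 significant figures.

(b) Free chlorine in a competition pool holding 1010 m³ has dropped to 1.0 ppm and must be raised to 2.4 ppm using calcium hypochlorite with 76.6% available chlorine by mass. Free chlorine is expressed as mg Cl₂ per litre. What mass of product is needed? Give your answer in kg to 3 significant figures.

(a) [OCl⁻]/[HOCl] = 10^(pH − pKa) = 10^(7.61 − 7.57) = 10^0.04 = 1.096.
(a) Fraction as HOCl = 1 / (1 + 1.096) = 0.477.
(a) HOCl = 0.477 × 1.99 ppm = 0.9492 ppm.

(b) Volume: 1010 m³ = 1,010,000 L.
(b) Chlorine deficit: 2.4 − 1.0 = 1.4 ppm = 1.4 mg/L as Cl₂.
(b) Cl₂ equivalent needed: 1.4 mg/L × 1,010,000 L = 1,414,000 mg = 1414 g.
(b) Product at 76.6% available chlorine: 1414 / 0.766 = 1846 g.

(a) 0.949 ppm; (b) 1.85 kg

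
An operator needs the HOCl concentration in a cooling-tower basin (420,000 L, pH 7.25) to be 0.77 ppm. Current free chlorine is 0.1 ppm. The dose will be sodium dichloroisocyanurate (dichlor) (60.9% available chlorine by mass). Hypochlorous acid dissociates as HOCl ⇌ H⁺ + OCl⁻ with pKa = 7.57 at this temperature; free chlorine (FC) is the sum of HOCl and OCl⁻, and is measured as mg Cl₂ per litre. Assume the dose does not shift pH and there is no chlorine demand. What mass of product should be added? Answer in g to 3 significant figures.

[OCl⁻]/[HOCl] = 10^(pH − pKa) = 10^(7.25 − 7.57) = 0.4786; fraction as HOCl = 1/(1 + 0.4786) = 0.6763.
Free chlorine required for 0.77 ppm HOCl: 0.77 / 0.6763 = 1.139 ppm.
FC to add: 1.139 − 0.1 = 1.039 mg/L as Cl₂.
Cl₂ equivalent: 1.039 mg/L × 420,000 L = 436.2 g.
Product at 60.9% available Cl: 436.2 / 0.609 = 716.2 g.

716 g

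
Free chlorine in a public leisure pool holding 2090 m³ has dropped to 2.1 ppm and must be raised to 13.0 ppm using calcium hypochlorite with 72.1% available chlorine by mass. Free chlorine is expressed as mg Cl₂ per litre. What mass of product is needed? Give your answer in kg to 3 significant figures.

31.6 kg

Volume: 2090 m³ = 2,090,000 L.
Chlorine deficit: 13.0 − 2.1 = 10.9 ppm = 10.9 mg/L as Cl₂.
Cl₂ equivalent needed: 10.9 mg/L × 2,090,000 L = 22,780,000 mg = 22,780 g.
Product at 72.1% available chlorine: 22,780 / 0.721 = 31,600 g.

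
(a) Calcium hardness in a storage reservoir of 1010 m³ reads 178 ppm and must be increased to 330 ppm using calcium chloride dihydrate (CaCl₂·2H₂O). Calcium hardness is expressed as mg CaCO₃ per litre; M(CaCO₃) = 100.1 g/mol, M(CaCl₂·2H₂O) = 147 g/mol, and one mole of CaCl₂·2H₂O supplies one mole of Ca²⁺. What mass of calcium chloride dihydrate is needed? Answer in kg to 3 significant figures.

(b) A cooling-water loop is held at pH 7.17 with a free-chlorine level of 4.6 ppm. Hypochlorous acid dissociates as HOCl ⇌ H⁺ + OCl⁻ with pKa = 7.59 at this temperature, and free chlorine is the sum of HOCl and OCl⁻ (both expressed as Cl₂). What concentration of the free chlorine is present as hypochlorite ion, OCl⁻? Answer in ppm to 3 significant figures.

(a) 225 kg; (b) 1.27 ppm

(a) Volume: 1010 m³ = 1,010,000 L.
(a) Hardness to add: (330 − 178) = 152 mg/L as CaCO₃ × 1,010,000 L = 153,500 g as CaCO₃.
(a) Moles of Ca²⁺ (1 mol Ca²⁺ ≡ 1 mol CaCO₃): 153,500 / 100.1 g/mol = 1534 mol.
(a) Mass of CaCl₂·2H₂O: 1534 × 147 = 225,400 g.

(b) [OCl⁻]/[HOCl] = 10^(pH − pKa) = 10^(7.17 − 7.59) = 10^-0.42 = 0.3802.
(b) Fraction as HOCl = 1 / (1 + 0.3802) = 0.7245.
(b) OCl⁻ = (1 − 0.7245) × 4.6 ppm = 1.267 ppm.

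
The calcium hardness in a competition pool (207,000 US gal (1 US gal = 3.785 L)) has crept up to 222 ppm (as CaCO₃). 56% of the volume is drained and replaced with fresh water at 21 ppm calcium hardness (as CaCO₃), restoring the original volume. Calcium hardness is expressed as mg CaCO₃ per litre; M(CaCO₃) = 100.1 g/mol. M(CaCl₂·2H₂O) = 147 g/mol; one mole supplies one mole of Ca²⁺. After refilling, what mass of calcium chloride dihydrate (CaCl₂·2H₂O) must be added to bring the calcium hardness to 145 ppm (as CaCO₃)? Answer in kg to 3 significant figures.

Volume: 207,000 US gal × 3.785 L/gal = 783,495 L.
After draining 56% and refilling: 222 × 0.44 + 21 × 0.56 = 109.44 ppm.
Deficit to target: 145 − 109.44 = 35.56 mg/L.
As CaCO₃: 35.56 mg/L × 783,495 L = 27,860 g; ÷ 100.1 = 278.3 mol Ca²⁺.
Mass: 278.3 × 147 = 40,910 g.

40.9 kg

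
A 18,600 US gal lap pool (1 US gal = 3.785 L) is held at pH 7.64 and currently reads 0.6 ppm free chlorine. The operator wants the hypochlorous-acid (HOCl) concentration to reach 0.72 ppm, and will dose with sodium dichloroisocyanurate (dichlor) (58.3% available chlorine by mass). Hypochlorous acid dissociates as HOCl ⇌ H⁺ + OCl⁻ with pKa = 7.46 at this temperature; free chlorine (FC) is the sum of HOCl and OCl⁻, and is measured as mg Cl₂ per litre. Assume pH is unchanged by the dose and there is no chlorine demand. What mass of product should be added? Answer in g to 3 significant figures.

Volume: 18,600 US gal × 3.785 L/gal = 70,401 L.
[OCl⁻]/[HOCl] = 10^(pH − pKa) = 10^(7.64 − 7.46) = 1.514; fraction as HOCl = 1/(1 + 1.514) = 0.3978.
Free chlorine required for 0.72 ppm HOCl: 0.72 / 0.3978 = 1.81 ppm.
FC to add: 1.81 − 0.6 = 1.21 mg/L as Cl₂.
Cl₂ equivalent: 1.21 mg/L × 70,401 L = 85.17 g.
Product at 58.3% available Cl: 85.17 / 0.583 = 146.1 g.

146 g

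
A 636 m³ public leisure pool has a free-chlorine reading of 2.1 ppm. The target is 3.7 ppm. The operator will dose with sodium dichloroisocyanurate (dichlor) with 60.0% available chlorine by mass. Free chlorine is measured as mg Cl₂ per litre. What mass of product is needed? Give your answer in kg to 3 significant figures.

1.70 kg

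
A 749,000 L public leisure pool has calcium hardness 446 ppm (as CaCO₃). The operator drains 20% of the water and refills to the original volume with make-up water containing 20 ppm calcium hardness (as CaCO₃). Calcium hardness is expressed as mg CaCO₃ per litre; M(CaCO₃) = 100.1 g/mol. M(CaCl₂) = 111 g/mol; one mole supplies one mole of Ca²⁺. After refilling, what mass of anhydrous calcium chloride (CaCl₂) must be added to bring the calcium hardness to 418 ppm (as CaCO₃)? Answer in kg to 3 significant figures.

47.5 kg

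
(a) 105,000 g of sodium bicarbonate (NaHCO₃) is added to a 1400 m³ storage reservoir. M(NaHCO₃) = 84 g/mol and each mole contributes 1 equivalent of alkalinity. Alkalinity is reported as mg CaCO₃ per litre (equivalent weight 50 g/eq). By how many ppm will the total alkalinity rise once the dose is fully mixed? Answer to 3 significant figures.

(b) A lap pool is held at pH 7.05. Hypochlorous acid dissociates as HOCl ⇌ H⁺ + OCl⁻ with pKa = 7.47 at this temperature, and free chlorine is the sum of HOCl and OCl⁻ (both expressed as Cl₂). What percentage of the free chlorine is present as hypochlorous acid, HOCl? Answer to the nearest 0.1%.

(a) Volume: 1400 m³ = 1,400,000 L.
(a) Moles of NaHCO₃: 105,000 g ÷ 84 g/mol = 1250 mol → 1250 eq of alkalinity.
(a) As CaCO₃: 1250 eq × 50 g/eq = 62,500 g.
(a) Rise: 62,500 g / 1,400,000 L × 1000 = 44.64 mg/L.

(b) [OCl⁻]/[HOCl] = 10^(pH − pKa) = 10^(7.05 − 7.47) = 10^-0.42 = 0.3802.
(b) Fraction as HOCl = 1 / (1 + 0.3802) = 0.7245.

(a) 44.6 ppm; (b) 72.5%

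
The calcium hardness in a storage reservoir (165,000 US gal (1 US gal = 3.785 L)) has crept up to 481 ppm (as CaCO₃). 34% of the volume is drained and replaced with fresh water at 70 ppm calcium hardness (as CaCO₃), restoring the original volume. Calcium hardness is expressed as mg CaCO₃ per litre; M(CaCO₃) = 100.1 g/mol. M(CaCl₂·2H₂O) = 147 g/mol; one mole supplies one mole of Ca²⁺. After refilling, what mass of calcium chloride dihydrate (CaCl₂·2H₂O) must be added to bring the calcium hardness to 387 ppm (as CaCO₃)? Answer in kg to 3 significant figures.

Volume: 165,000 US gal × 3.785 L/gal = 624,525 L.
After draining 34% and refilling: 481 × 0.66 + 70 × 0.34 = 341.26 ppm.
Deficit to target: 387 − 341.26 = 45.74 mg/L.
As CaCO₃: 45.74 mg/L × 624,525 L = 28,570 g; ÷ 100.1 = 285.4 mol Ca²⁺.
Mass: 285.4 × 147 = 41,950 g.

41.9 kg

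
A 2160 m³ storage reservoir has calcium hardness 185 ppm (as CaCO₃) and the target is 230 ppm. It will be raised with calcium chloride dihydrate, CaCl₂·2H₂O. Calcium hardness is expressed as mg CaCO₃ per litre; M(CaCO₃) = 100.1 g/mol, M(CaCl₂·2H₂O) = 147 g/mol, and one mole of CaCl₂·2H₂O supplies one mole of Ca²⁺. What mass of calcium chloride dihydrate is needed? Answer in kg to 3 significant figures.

143 kg

Volume: 2160 m³ = 2,160,000 L.
Hardness to add: (230 − 185) = 45 mg/L as CaCO₃ × 2,160,000 L = 97,200 g as CaCO₃.
Moles of Ca²⁺ (1 mol Ca²⁺ ≡ 1 mol CaCO₃): 97,200 / 100.1 g/mol = 971 mol.
Mass of CaCl₂·2H₂O: 971 × 147 = 142,700 g.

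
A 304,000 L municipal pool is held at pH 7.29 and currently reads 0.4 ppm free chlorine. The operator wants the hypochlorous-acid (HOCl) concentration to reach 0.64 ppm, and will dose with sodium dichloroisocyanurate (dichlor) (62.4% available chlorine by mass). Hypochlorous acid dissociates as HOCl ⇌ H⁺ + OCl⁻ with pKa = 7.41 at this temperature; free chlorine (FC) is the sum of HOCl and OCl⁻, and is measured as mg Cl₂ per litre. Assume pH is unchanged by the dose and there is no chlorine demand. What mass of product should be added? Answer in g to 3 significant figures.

353 g

[OCl⁻]/[HOCl] = 10^(pH − pKa) = 10^(7.29 − 7.41) = 0.7586; fraction as HOCl = 1/(1 + 0.7586) = 0.5686.
Free chlorine required for 0.64 ppm HOCl: 0.64 / 0.5686 = 1.125 ppm.
FC to add: 1.125 − 0.4 = 0.7255 mg/L as Cl₂.
Cl₂ equivalent: 0.7255 mg/L × 304,000 L = 220.5 g.
Product at 62.4% available Cl: 220.5 / 0.624 = 353.4 g.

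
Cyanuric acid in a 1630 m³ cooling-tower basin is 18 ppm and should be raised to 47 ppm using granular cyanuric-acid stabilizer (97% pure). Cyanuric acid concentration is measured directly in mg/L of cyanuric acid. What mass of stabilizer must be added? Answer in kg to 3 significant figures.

48.7 kg

Volume: 1630 m³ = 1,630,000 L.
CYA to add: (47 − 18) = 29 mg/L × 1,630,000 L = 47,270 g cyanuric acid.
At 97% purity: 47,270 / 0.97 = 48,730 g product.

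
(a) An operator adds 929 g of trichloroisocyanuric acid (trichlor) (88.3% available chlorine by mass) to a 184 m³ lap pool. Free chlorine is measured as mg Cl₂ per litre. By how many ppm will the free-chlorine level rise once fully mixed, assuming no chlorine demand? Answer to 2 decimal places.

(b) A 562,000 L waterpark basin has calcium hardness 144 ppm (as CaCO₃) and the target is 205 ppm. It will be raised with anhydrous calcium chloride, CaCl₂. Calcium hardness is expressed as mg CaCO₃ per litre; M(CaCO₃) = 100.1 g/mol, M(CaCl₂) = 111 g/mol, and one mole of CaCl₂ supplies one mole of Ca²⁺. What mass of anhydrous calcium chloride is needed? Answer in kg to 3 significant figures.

(a) Volume: 184 m³ = 184,000 L.
(a) Available chlorine delivered: 929 g × 0.883 = 820.3 g as Cl₂.
(a) Concentration rise: 820.3 g / 184,000 L = 4.458 mg/L = 4.46 ppm.

(b) Hardness to add: (205 − 144) = 61 mg/L as CaCO₃ × 562,000 L = 34,280 g as CaCO₃.
(b) Moles of Ca²⁺ (1 mol Ca²⁺ ≡ 1 mol CaCO₃): 34,280 / 100.1 g/mol = 342.5 mol.
(b) Mass of CaCl₂: 342.5 × 111 = 38,020 g.

(a) 4.46 ppm; (b) 38.0 kg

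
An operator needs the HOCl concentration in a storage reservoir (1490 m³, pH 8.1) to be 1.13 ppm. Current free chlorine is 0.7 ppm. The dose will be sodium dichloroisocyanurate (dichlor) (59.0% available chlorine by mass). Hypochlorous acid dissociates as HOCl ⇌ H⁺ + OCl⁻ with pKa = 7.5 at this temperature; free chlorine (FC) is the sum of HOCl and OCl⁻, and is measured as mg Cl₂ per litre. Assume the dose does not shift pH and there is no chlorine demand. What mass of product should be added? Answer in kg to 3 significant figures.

12.4 kg

Volume: 1490 m³ = 1,490,000 L.
[OCl⁻]/[HOCl] = 10^(pH − pKa) = 10^(8.1 − 7.5) = 3.981; fraction as HOCl = 1/(1 + 3.981) = 0.2008.
Free chlorine required for 1.13 ppm HOCl: 1.13 / 0.2008 = 5.629 ppm.
FC to add: 5.629 − 0.7 = 4.929 mg/L as Cl₂.
Cl₂ equivalent: 4.929 mg/L × 1,490,000 L = 7344 g.
Product at 59.0% available Cl: 7344 / 0.59 = 12,450 g.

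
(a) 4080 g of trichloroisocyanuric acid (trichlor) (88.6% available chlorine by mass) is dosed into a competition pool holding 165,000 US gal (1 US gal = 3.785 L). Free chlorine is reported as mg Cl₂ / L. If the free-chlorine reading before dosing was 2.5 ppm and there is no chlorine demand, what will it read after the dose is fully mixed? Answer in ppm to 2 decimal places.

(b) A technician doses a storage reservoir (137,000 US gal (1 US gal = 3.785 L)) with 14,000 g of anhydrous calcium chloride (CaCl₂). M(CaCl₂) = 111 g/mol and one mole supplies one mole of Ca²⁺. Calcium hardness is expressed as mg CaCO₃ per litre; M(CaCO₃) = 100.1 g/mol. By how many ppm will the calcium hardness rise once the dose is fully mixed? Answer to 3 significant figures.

(a) Volume: 165,000 US gal × 3.785 L/gal = 624,525 L.
(a) Available chlorine delivered: 4080 g × 0.886 = 3615 g as Cl₂.
(a) Concentration rise: 3615 g / 624,525 L = 5.788 mg/L = 5.79 ppm.
(a) Final FC: 2.5 + 5.79 = 8.29 ppm.

(b) Volume: 137,000 US gal × 3.785 L/gal = 518,545 L.
(b) Moles of Ca²⁺: 14,000 g ÷ 111 g/mol = 126.1 mol.
(b) As CaCO₃: 126.1 mol × 100.1 g/mol = 12,630 g.
(b) Rise: 12,630 g / 518,545 L × 1000 = 24.35 mg/L.

(a) 8.29 ppm; (b) 24.3 ppm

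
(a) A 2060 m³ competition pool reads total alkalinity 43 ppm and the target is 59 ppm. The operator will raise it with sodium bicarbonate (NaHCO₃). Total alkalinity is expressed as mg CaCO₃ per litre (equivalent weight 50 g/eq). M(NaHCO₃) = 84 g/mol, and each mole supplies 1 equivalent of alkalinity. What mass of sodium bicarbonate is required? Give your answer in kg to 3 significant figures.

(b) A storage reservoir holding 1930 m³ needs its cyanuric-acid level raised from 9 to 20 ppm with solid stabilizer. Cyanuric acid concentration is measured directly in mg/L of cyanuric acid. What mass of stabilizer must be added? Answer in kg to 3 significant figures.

(a) 55.4 kg; (b) 21.2 kg

(a) Volume: 2060 m³ = 2,060,000 L.
(a) Alkalinity to add: (59 − 43) = 16 mg/L as CaCO₃ × 2,060,000 L = 32,960 g as CaCO₃.
(a) Equivalents: 32,960 g ÷ 50 g/eq = 659.2 eq.
(a) NaHCO₃ supplies 1 eq per mole → 659.2 mol.
(a) Mass: 659.2 mol × 84 g/mol = 55,370 g.

(b) Volume: 1930 m³ = 1,930,000 L.
(b) CYA to add: (20 − 9) = 11 mg/L × 1,930,000 L = 21,230 g cyanuric acid.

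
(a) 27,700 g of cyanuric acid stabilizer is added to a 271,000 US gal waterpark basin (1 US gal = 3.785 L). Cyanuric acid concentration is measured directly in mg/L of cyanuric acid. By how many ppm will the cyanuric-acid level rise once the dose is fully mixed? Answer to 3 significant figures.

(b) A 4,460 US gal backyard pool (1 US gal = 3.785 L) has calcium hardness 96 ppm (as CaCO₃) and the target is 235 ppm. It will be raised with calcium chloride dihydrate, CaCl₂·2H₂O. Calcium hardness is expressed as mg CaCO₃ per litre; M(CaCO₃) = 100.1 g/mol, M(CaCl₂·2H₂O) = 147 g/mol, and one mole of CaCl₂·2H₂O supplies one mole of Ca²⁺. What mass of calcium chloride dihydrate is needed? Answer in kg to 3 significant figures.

(a) Volume: 271,000 US gal × 3.785 L/gal = 1,025,735 L.
(a) Rise: 27,700 g / 1,025,735 L × 1000 = 27.01 mg/L.

(b) Volume: 4,460 US gal × 3.785 L/gal = 16,881 L.
(b) Hardness to add: (235 − 96) = 139 mg/L as CaCO₃ × 16,881 L = 2346 g as CaCO₃.
(b) Moles of Ca²⁺ (1 mol Ca²⁺ ≡ 1 mol CaCO₃): 2346 / 100.1 g/mol = 23.44 mol.
(b) Mass of CaCl₂·2H₂O: 23.44 × 147 = 3446 g.

(a) 27.0 ppm; (b) 3.45 kg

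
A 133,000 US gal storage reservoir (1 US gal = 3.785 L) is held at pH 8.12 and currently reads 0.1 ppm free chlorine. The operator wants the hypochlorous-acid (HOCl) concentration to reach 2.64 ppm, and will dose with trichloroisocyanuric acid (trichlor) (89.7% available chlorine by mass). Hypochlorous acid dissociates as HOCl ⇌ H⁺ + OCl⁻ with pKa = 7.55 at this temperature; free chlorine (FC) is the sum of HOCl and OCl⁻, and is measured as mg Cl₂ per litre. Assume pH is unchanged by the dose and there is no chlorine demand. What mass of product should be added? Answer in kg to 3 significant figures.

Volume: 133,000 US gal × 3.785 L/gal = 503,405 L.
[OCl⁻]/[HOCl] = 10^(pH − pKa) = 10^(8.12 − 7.55) = 3.715; fraction as HOCl = 1/(1 + 3.715) = 0.2121.
Free chlorine required for 2.64 ppm HOCl: 2.64 / 0.2121 = 12.45 ppm.
FC to add: 12.45 − 0.1 = 12.35 mg/L as Cl₂.
Cl₂ equivalent: 12.35 mg/L × 503,405 L = 6216 g.
Product at 89.7% available Cl: 6216 / 0.897 = 6930 g.

6.93 kg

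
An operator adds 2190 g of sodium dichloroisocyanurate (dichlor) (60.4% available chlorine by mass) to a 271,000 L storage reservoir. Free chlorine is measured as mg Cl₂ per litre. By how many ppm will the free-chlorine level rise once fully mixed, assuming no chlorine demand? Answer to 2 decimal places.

4.88 ppm

Available chlorine delivered: 2190 g × 0.604 = 1323 g as Cl₂.
Concentration rise: 1323 g / 271,000 L = 4.881 mg/L = 4.88 ppm.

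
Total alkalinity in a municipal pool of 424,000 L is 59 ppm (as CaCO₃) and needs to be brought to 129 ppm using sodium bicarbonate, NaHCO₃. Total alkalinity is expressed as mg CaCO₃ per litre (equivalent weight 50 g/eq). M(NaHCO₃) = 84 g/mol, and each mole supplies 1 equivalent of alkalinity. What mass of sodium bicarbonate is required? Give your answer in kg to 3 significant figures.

Alkalinity to add: (129 − 59) = 70 mg/L as CaCO₃ × 424,000 L = 29,680 g as CaCO₃.
Equivalents: 29,680 g ÷ 50 g/eq = 593.6 eq.
NaHCO₃ supplies 1 eq per mole → 593.6 mol.
Mass: 593.6 mol × 84 g/mol = 49,860 g.

49.9 kg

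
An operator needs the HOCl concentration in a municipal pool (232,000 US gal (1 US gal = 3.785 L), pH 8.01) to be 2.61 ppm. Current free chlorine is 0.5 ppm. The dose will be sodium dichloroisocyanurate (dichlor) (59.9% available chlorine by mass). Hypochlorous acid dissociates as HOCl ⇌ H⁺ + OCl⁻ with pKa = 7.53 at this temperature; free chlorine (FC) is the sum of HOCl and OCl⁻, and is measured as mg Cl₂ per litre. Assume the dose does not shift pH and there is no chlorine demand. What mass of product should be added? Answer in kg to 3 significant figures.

Volume: 232,000 US gal × 3.785 L/gal = 878,120 L.
[OCl⁻]/[HOCl] = 10^(pH − pKa) = 10^(8.01 − 7.53) = 3.02; fraction as HOCl = 1/(1 + 3.02) = 0.2488.
Free chlorine required for 2.61 ppm HOCl: 2.61 / 0.2488 = 10.49 ppm.
FC to add: 10.49 − 0.5 = 9.992 mg/L as Cl₂.
Cl₂ equivalent: 9.992 mg/L × 878,120 L = 8774 g.
Product at 59.9% available Cl: 8774 / 0.599 = 14,650 g.

14.6 kg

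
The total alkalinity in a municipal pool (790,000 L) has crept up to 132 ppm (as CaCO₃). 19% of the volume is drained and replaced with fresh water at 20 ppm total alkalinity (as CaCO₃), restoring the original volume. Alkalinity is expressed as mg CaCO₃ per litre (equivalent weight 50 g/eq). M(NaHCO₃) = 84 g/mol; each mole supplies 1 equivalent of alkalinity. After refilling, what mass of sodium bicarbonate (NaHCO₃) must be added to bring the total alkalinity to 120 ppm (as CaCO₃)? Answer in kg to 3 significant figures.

12.3 kg

After draining 19% and refilling: 132 × 0.81 + 20 × 0.19 = 110.72 ppm.
Deficit to target: 120 − 110.72 = 9.28 mg/L.
As CaCO₃: 9.28 mg/L × 790,000 L = 7331 g; ÷ 50 g/eq ÷ 1 = 146.6 mol NaHCO₃.
Mass: 146.6 × 84 = 12,320 g.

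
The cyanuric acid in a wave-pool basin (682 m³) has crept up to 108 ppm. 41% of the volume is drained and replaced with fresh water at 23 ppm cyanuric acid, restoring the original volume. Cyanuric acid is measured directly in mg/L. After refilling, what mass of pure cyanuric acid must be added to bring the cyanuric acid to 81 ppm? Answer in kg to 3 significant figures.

Volume: 682 m³ = 682,000 L.
After draining 41% and refilling: 108 × 0.59 + 23 × 0.41 = 73.15 ppm.
Deficit to target: 81 − 73.15 = 7.85 mg/L.
Mass: 7.85 mg/L × 682,000 L = 5354 g cyanuric acid.

5.35 kg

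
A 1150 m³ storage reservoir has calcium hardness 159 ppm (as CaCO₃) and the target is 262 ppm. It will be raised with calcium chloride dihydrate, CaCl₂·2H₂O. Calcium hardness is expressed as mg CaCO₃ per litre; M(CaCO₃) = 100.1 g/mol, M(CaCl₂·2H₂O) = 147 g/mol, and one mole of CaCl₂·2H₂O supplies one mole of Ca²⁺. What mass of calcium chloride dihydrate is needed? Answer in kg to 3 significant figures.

Volume: 1150 m³ = 1,150,000 L.
Hardness to add: (262 − 159) = 103 mg/L as CaCO₃ × 1,150,000 L = 118,400 g as CaCO₃.
Moles of Ca²⁺ (1 mol Ca²⁺ ≡ 1 mol CaCO₃): 118,400 / 100.1 g/mol = 1183 mol.
Mass of CaCl₂·2H₂O: 1183 × 147 = 173,900 g.

174 kg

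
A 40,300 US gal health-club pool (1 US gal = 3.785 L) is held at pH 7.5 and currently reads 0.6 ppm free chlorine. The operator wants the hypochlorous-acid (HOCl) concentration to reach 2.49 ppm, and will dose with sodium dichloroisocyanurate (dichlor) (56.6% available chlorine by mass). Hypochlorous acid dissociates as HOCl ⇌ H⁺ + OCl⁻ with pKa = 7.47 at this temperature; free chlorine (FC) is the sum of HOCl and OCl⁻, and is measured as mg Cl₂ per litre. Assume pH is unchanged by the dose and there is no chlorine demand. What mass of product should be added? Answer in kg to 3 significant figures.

Volume: 40,300 US gal × 3.785 L/gal = 152,536 L.
[OCl⁻]/[HOCl] = 10^(pH − pKa) = 10^(7.5 − 7.47) = 1.072; fraction as HOCl = 1/(1 + 1.072) = 0.4827.
Free chlorine required for 2.49 ppm HOCl: 2.49 / 0.4827 = 5.158 ppm.
FC to add: 5.158 − 0.6 = 4.558 mg/L as Cl₂.
Cl₂ equivalent: 4.558 mg/L × 152,536 L = 695.3 g.
Product at 56.6% available Cl: 695.3 / 0.566 = 1228 g.

1.23 kg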